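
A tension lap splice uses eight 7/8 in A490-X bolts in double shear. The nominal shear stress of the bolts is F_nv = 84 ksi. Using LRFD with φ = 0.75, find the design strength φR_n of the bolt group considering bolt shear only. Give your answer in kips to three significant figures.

606 kips

A_b = π × 0.875² / 4 = 0.6013 in².
R_n = F_nv · A_b · n · n_s = 84 × 0.6013 × 8 × 2 = 808.2 kips.
Design strength φR_n = 0.75 × 808.2 = 606 kips.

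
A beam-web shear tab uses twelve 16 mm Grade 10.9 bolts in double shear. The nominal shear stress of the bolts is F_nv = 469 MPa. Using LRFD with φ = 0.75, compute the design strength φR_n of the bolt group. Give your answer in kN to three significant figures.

A_b = π × 16² / 4 = 201.1 mm².
R_n = F_nv · A_b · n · n_s = 469 × 201.1 × 12 × 2 / 1000 = 2263 kN.
Design strength φR_n = 0.75 × 2263 = 1700 kN.

1700 kN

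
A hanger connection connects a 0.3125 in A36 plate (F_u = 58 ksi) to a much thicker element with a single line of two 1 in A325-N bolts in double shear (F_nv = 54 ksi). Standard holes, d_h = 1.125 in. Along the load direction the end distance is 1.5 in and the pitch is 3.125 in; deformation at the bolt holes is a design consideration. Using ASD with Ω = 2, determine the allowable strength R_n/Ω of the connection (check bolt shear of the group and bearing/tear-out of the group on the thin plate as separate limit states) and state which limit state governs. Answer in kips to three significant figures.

Bolt shear: A_b = π·1²/4 = 0.7854 in²; R_n = 54 × 0.7854 × 2 × 2 = 169.6 kips → 169.6 / 2 = 84.8 kips.
Bearing (1.2 l_c t F_u ≤ 2.4 d t F_u): upper limit = 2.4·1·0.3125·58 = 43.5 kips.
  Edge l_c = 1.5 − 1.125/2 = 0.9375 → r_n = 20.39 kips; interior l_c = 3.125 − 1.125 = 2 → r_n = 43.5 kips.
  R_n,bearing = 1·20.39 + 1·43.5 = 63.89 kips → 63.89 / 2 = 31.9 kips.
Bearing governs: 31.9 kips.

31.9 kips (bearing governs)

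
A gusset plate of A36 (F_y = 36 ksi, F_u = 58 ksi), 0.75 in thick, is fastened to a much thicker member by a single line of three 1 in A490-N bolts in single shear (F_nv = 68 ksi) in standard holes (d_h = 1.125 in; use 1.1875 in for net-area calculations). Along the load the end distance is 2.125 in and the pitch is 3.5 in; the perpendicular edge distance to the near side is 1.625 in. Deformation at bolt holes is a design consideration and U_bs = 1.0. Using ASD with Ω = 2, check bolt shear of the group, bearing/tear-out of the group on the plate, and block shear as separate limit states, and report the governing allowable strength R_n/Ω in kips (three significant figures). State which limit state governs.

Bolt shear: A_b = π·1²/4 = 0.7854 in²; R_n = 68 × 0.7854 × 3 × 1 = 160.2 kips → 160.2 / 2 = 80.1 kips.
Bearing: edge l_c = 1.562, r_n = 81.56 kips; interior l_c = 2.375, r_n = 104.4 kips; R_n = 81.56 + 2·104.4 = 290.4 kips → 145 kips.
Block shear: A_gv = 6.844, A_nv = 4.617, A_nt = 0.7734 in²; R_n = min(0.6F_uA_nv, 0.6F_yA_gv) + U_bs·F_u·A_nt = 192.7 kips → 96.3 kips.
Bolt shear governs: 80.1 kips.

80.1 kips (bolt shear governs)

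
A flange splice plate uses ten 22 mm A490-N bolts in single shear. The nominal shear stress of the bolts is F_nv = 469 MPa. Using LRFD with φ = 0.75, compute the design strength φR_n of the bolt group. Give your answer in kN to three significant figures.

A_b = π × 22² / 4 = 380.1 mm².
R_n = F_nv · A_b · n · n_s = 469 × 380.1 × 10 × 1 / 1000 = 1783 kN.
Design strength φR_n = 0.75 × 1783 = 1340 kN.

1340 kN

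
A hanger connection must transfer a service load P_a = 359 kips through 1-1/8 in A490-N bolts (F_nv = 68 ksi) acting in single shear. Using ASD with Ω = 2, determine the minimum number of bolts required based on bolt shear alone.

11 bolts

A_b = π·1.125²/4 = 0.994 in².
Per-bolt allowable strength R_n/Ω = 68 × 0.994 × 1 / 2 = 33.8 kips.
n ≥ 359 / 33.8 = 10.62 → use 11 bolts.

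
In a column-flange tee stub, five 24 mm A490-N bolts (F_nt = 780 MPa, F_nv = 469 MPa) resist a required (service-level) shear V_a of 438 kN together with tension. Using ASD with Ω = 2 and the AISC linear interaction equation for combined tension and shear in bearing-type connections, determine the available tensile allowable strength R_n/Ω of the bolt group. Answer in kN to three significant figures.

418 kN

A_b = π·24²/4 = 452.4 mm²; f_rv = 438 × 1000 / (5 × 452.4) = 193.6 MPa.
F'_nt = 1.3 F_nt − (Ω F_nt / F_nv) f_rv = 1.3·780 − (2·780/469)·193.6 = 369.9 MPa, capped at F_nt → F'_nt = 369.9 MPa.
R_n = F'_nt · A_b · n = 369.9 × 452.4 × 5 / 1000 = 836.7 kN.
Allowable strength R_n/Ω = 836.7 / 2 = 418 kN.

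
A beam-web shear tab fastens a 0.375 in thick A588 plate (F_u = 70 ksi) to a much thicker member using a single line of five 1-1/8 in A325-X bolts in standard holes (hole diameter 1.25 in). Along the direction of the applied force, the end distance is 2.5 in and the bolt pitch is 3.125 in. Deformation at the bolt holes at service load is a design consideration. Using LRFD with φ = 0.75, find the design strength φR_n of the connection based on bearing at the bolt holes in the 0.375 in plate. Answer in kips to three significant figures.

Per bolt r_n = 1.2 l_c t F_u ≤ 2.4 d t F_u; upper limit = 2.4 × 1.125 × 0.375 × 70 = 70.88 kips.
Edge bolt: l_c = 2.5 − 1.25/2 = 1.875 in → 1.2 × 1.875 × 0.375 × 70 = 59.06 → r_n = 59.06 kips.
Interior bolts: l_c = 3.125 − 1.25 = 1.875 in → 1.2 × 1.875 × 0.375 × 70 = 59.06 → r_n = 59.06 kips.
R_n = 1 × 59.06 + 4 × 59.06 = 295.3 kips.
Design strength φR_n = 0.75 × 295.3 = 221 kips.

221 kips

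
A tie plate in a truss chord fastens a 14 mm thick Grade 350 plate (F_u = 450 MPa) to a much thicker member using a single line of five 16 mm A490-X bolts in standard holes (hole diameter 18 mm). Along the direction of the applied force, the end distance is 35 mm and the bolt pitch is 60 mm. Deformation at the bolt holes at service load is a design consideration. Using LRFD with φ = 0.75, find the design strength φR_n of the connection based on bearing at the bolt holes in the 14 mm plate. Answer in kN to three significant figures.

Per bolt r_n = 1.2 l_c t F_u ≤ 2.4 d t F_u; upper limit = 2.4 × 16 × 14 × 450 / 1000 = 241.9 kN.
Edge bolt: l_c = 35 − 18/2 = 26 mm → 1.2 × 26 × 14 × 450 / 1000 = 196.6 → r_n = 196.6 kN.
Interior bolts: l_c = 60 − 18 = 42 mm → 1.2 × 42 × 14 × 450 / 1000 = 317.5 → r_n = 241.9 kN.
R_n = 1 × 196.6 + 4 × 241.9 = 1164 kN.
Design strength φR_n = 0.75 × 1164 = 873 kN.

873 kN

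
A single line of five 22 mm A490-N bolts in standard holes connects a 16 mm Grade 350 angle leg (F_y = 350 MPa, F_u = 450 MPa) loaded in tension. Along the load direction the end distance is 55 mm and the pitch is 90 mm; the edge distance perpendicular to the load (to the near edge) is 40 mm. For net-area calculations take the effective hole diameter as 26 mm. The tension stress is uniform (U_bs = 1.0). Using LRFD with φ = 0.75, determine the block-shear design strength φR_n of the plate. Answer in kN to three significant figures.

1110 kN

Shear plane L_v = 55 + 4·90 = 415 mm; A_gv = 415 × 16 = 6640 mm².
A_nv = (415 − 4.5·26) × 16 = 4768 mm².
A_nt = (40 − 0.5·26) × 16 = 432 mm².
0.6 F_u A_nv = 1287 kN; 0.6 F_y A_gv = 1394 kN → shear rupture governs the shear term.
R_n = 1287 + 1.0 × 450 × 432 / 1000 = 1482 kN.
Design strength φR_n = 0.75 × 1482 = 1110 kN.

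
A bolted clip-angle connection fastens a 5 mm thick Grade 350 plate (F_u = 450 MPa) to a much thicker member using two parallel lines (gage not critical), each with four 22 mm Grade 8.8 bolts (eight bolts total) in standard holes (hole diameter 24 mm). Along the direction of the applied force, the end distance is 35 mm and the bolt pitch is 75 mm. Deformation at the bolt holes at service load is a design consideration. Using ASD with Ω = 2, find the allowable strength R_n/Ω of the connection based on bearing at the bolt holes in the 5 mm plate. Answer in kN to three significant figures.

Per bolt r_n = 1.2 l_c t F_u ≤ 2.4 d t F_u; upper limit = 2.4 × 22 × 5 × 450 / 1000 = 118.8 kN.
Edge bolt: l_c = 35 − 24/2 = 23 mm → 1.2 × 23 × 5 × 450 / 1000 = 62.1 → r_n = 62.1 kN.
Interior bolts: l_c = 75 − 24 = 51 mm → 1.2 × 51 × 5 × 450 / 1000 = 137.7 → r_n = 118.8 kN.
R_n = 2 × 62.1 + 6 × 118.8 = 837 kN.
Allowable strength R_n/Ω = 837 / 2 = 418 kN.

418 kN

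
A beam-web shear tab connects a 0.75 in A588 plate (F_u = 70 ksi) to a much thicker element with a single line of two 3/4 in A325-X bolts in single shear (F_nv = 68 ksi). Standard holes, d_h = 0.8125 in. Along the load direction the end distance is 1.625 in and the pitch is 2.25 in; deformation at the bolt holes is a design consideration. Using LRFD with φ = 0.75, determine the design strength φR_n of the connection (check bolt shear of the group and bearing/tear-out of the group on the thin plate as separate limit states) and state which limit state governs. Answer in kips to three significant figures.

45.1 kips (bolt shear governs)

Bolt shear: A_b = π·0.75²/4 = 0.4418 in²; R_n = 68 × 0.4418 × 2 × 1 = 60.08 kips → 0.75 × 60.08 = 45.1 kips.
Bearing (1.2 l_c t F_u ≤ 2.4 d t F_u): upper limit = 2.4·0.75·0.75·70 = 94.5 kips.
  Edge l_c = 1.625 − 0.8125/2 = 1.219 → r_n = 76.78 kips; interior l_c = 2.25 − 0.8125 = 1.438 → r_n = 90.56 kips.
  R_n,bearing = 1·76.78 + 1·90.56 = 167.3 kips → 0.75 × 167.3 = 126 kips.
Bolt shear governs: 45.1 kips.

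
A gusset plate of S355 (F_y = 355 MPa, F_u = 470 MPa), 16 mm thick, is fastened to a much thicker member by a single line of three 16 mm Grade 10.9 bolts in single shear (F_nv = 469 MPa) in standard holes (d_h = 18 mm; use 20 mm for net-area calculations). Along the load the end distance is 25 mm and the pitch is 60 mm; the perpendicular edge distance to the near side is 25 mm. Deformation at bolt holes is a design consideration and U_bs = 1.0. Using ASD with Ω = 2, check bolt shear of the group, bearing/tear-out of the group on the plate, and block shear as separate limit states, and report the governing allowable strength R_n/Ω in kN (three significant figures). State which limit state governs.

Bolt shear: A_b = π·16²/4 = 201.1 mm²; R_n = 469 × 201.1 × 3 × 1 / 1000 = 282.9 kN → 282.9 / 2 = 141 kN.
Bearing: edge l_c = 16, r_n = 144.4 kN; interior l_c = 42, r_n = 288.8 kN; R_n = 144.4 + 2·288.8 = 721.9 kN → 361 kN.
Block shear: A_gv = 2320, A_nv = 1520, A_nt = 240 mm²; R_n = min(0.6F_uA_nv, 0.6F_yA_gv) + U_bs·F_u·A_nt = 541.4 kN → 271 kN.
Bolt shear governs: 141 kN.

141 kN (bolt shear governs)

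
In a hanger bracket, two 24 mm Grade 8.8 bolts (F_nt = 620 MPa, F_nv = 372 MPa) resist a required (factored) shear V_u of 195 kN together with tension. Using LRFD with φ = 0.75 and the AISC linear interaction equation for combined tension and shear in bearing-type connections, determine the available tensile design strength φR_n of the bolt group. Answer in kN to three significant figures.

A_b = π·24²/4 = 452.4 mm²; f_rv = 195 × 1000 / (2 × 452.4) = 215.5 MPa.
F'_nt = 1.3 F_nt − (F_nt / φF_nv) f_rv = 1.3·620 − (620/(0.75·372))·215.5 = 327.1 MPa, capped at F_nt → F'_nt = 327.1 MPa.
R_n = F'_nt · A_b · n = 327.1 × 452.4 × 2 / 1000 = 295.9 kN.
Design strength φR_n = 0.75 × 295.9 = 222 kN.

222 kN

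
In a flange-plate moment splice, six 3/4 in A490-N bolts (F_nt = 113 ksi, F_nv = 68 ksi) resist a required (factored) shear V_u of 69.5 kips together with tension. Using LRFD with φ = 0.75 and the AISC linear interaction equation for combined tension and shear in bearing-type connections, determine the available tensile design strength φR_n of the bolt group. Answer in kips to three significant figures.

A_b = π·0.75²/4 = 0.4418 in²; f_rv = 69.5 / (6 × 0.4418) = 26.22 ksi.
F'_nt = 1.3 F_nt − (F_nt / φF_nv) f_rv = 1.3·113 − (113/(0.75·68))·26.22 = 88.81 ksi, capped at F_nt → F'_nt = 88.81 ksi.
R_n = F'_nt · A_b · n = 88.81 × 0.4418 × 6 = 235.4 kips.
Design strength φR_n = 0.75 × 235.4 = 177 kips.

177 kips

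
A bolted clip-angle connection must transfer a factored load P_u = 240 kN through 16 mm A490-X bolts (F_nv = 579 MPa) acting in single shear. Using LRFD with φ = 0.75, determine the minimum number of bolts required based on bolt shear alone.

3 bolts

A_b = π·16²/4 = 201.1 mm².
Per-bolt design strength φR_n = 0.75 × 579 × 201.1 × 1 / 1000 = 87.31 kN.
n ≥ 240 / 87.31 = 2.749 → use 3 bolts.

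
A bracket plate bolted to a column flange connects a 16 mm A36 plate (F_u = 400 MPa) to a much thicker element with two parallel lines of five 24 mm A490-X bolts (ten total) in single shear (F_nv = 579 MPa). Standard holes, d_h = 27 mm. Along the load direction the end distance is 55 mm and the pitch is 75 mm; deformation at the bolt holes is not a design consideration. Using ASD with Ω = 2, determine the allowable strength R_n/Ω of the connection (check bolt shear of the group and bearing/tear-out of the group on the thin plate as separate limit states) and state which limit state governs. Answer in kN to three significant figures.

1310 kN (bolt shear governs)

Bolt shear: A_b = π·24²/4 = 452.4 mm²; R_n = 579 × 452.4 × 10 × 1 / 1000 = 2619 kN → 2619 / 2 = 1310 kN.
Bearing (1.5 l_c t F_u ≤ 3.0 d t F_u): upper limit = 3.0·24·16·400 / 1000 = 460.8 kN.
  Edge l_c = 55 − 27/2 = 41.5 → r_n = 398.4 kN; interior l_c = 75 − 27 = 48 → r_n = 460.8 kN.
  R_n,bearing = 2·398.4 + 8·460.8 = 4483 kN → 4483 / 2 = 2240 kN.
Bolt shear governs: 1310 kN.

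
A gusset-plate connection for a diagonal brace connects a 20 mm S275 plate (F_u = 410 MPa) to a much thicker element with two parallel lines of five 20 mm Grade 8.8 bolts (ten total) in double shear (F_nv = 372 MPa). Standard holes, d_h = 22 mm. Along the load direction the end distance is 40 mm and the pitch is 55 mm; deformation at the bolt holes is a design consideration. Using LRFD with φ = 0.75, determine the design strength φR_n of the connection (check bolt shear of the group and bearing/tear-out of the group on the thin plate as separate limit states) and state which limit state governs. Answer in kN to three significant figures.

Bolt shear: A_b = π·20²/4 = 314.2 mm²; R_n = 372 × 314.2 × 10 × 2 / 1000 = 2337 kN → 0.75 × 2337 = 1750 kN.
Bearing (1.2 l_c t F_u ≤ 2.4 d t F_u): upper limit = 2.4·20·20·410 / 1000 = 393.6 kN.
  Edge l_c = 40 − 22/2 = 29 → r_n = 285.4 kN; interior l_c = 55 − 22 = 33 → r_n = 324.7 kN.
  R_n,bearing = 2·285.4 + 8·324.7 = 3168 kN → 0.75 × 3168 = 2380 kN.
Bolt shear governs: 1750 kN.

1750 kN (bolt shear governs)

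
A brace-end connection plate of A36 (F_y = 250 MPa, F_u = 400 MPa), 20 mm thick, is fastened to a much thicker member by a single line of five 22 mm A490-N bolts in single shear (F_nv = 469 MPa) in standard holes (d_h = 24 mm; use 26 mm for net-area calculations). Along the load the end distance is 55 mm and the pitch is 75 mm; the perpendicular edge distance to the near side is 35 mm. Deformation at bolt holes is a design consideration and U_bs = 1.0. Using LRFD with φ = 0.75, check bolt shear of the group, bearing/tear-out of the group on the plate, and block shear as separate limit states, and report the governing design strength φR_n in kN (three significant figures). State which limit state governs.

Bolt shear: A_b = π·22²/4 = 380.1 mm²; R_n = 469 × 380.1 × 5 × 1 / 1000 = 891.4 kN → 0.75 × 891.4 = 669 kN.
Bearing: edge l_c = 43, r_n = 412.8 kN; interior l_c = 51, r_n = 422.4 kN; R_n = 412.8 + 4·422.4 = 2102 kN → 1580 kN.
Block shear: A_gv = 7100, A_nv = 4760, A_nt = 440 mm²; R_n = min(0.6F_uA_nv, 0.6F_yA_gv) + U_bs·F_u·A_nt = 1241 kN → 931 kN.
Bolt shear governs: 669 kN.

669 kN (bolt shear governs)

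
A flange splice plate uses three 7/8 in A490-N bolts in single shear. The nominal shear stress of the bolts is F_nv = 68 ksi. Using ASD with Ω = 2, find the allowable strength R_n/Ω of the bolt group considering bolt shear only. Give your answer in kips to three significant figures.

A_b = π × 0.875² / 4 = 0.6013 in².
R_n = F_nv · A_b · n · n_s = 68 × 0.6013 × 3 × 1 = 122.7 kips.
Allowable strength R_n/Ω = 122.7 / 2 = 61.3 kips.

61.3 kips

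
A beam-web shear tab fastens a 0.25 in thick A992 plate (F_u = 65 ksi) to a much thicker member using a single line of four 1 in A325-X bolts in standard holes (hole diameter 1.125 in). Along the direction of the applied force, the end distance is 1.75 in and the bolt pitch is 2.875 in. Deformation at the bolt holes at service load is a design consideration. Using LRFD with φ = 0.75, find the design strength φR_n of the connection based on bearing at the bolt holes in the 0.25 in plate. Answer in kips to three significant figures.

94.1 kips

Per bolt r_n = 1.2 l_c t F_u ≤ 2.4 d t F_u; upper limit = 2.4 × 1 × 0.25 × 65 = 39 kips.
Edge bolt: l_c = 1.75 − 1.125/2 = 1.188 in → 1.2 × 1.188 × 0.25 × 65 = 23.16 → r_n = 23.16 kips.
Interior bolts: l_c = 2.875 − 1.125 = 1.75 in → 1.2 × 1.75 × 0.25 × 65 = 34.12 → r_n = 34.12 kips.
R_n = 1 × 23.16 + 3 × 34.12 = 125.5 kips.
Design strength φR_n = 0.75 × 125.5 = 94.1 kips.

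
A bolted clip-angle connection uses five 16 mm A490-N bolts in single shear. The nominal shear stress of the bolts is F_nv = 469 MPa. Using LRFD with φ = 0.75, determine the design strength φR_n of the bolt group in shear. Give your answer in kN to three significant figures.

A_b = π × 16² / 4 = 201.1 mm².
R_n = F_nv · A_b · n · n_s = 469 × 201.1 × 5 × 1 / 1000 = 471.5 kN.
Design strength φR_n = 0.75 × 471.5 = 354 kN.

354 kN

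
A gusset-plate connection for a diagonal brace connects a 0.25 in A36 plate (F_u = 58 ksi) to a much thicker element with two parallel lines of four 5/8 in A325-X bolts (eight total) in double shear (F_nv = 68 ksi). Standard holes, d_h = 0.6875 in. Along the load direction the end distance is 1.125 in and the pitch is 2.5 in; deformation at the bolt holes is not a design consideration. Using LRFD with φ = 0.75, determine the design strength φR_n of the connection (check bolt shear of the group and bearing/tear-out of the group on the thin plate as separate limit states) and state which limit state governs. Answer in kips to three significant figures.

Bolt shear: A_b = π·0.625²/4 = 0.3068 in²; R_n = 68 × 0.3068 × 8 × 2 = 333.8 kips → 0.75 × 333.8 = 250 kips.
Bearing (1.5 l_c t F_u ≤ 3.0 d t F_u): upper limit = 3.0·0.625·0.25·58 = 27.19 kips.
  Edge l_c = 1.125 − 0.6875/2 = 0.7812 → r_n = 16.99 kips; interior l_c = 2.5 − 0.6875 = 1.812 → r_n = 27.19 kips.
  R_n,bearing = 2·16.99 + 6·27.19 = 197.1 kips → 0.75 × 197.1 = 148 kips.
Bearing governs: 148 kips.

148 kips (bearing governs)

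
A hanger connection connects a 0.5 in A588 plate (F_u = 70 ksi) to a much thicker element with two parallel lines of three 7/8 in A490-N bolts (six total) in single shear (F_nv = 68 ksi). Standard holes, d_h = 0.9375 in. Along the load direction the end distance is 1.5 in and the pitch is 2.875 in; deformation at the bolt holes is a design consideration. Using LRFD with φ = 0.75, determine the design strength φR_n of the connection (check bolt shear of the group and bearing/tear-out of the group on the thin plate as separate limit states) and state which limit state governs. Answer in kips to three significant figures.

184 kips (bolt shear governs)

Bolt shear: A_b = π·0.875²/4 = 0.6013 in²; R_n = 68 × 0.6013 × 6 × 1 = 245.3 kips → 0.75 × 245.3 = 184 kips.
Bearing (1.2 l_c t F_u ≤ 2.4 d t F_u): upper limit = 2.4·0.875·0.5·70 = 73.5 kips.
  Edge l_c = 1.5 − 0.9375/2 = 1.031 → r_n = 43.31 kips; interior l_c = 2.875 − 0.9375 = 1.938 → r_n = 73.5 kips.
  R_n,bearing = 2·43.31 + 4·73.5 = 380.6 kips → 0.75 × 380.6 = 285 kips.
Bolt shear governs: 184 kips.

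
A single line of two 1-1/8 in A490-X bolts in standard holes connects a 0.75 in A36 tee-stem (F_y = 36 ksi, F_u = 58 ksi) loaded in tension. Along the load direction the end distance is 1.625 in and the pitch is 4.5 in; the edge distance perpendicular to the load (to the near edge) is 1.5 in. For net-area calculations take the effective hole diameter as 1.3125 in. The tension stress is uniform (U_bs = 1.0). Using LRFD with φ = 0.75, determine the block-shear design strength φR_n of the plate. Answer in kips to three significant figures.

Shear plane L_v = 1.625 + 1·4.5 = 6.125 in; A_gv = 6.125 × 0.75 = 4.594 in².
A_nv = (6.125 − 1.5·1.3125) × 0.75 = 3.117 in².
A_nt = (1.5 − 0.5·1.3125) × 0.75 = 0.6328 in².
0.6 F_u A_nv = 108.5 kips; 0.6 F_y A_gv = 99.22 kips → shear yielding governs the shear term.
R_n = 99.22 + 1.0 × 58 × 0.6328 = 135.9 kips.
Design strength φR_n = 0.75 × 135.9 = 102 kips.

102 kips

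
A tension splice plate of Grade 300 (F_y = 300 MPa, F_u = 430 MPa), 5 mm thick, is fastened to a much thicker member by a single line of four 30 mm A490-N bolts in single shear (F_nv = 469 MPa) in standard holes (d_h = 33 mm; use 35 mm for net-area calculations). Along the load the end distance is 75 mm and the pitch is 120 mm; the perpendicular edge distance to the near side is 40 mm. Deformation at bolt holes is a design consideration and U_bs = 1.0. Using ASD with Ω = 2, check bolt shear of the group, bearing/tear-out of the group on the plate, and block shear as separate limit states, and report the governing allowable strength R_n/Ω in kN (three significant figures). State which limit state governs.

Bolt shear: A_b = π·30²/4 = 706.9 mm²; R_n = 469 × 706.9 × 4 × 1 / 1000 = 1326 kN → 1326 / 2 = 663 kN.
Bearing: edge l_c = 58.5, r_n = 150.9 kN; interior l_c = 87, r_n = 154.8 kN; R_n = 150.9 + 3·154.8 = 615.3 kN → 308 kN.
Block shear: A_gv = 2175, A_nv = 1562, A_nt = 112.5 mm²; R_n = min(0.6F_uA_nv, 0.6F_yA_gv) + U_bs·F_u·A_nt = 439.9 kN → 220 kN.
Block shear governs: 220 kN.

220 kN (block shear governs)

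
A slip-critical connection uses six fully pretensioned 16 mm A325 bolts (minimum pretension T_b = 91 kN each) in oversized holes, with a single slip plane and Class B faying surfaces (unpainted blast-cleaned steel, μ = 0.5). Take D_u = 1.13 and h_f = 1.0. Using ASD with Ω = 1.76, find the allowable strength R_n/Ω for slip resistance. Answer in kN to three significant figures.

R_n = μ · D_u · h_f · T_b · n_s · n_b = 0.5 × 1.13 × 1.0 × 91 × 1 × 6 = 308.5 kN.
Allowable strength R_n/Ω = 308.5 / 1.76 = 175 kN.

175 kN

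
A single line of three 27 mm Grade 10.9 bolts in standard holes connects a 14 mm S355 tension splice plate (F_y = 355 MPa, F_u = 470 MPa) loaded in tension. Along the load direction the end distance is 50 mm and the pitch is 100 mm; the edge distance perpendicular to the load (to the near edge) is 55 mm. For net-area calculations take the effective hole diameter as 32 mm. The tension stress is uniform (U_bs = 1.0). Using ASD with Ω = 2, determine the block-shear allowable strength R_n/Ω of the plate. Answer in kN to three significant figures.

Shear plane L_v = 50 + 2·100 = 250 mm; A_gv = 250 × 14 = 3500 mm².
A_nv = (250 − 2.5·32) × 14 = 2380 mm².
A_nt = (55 − 0.5·32) × 14 = 546 mm².
0.6 F_u A_nv = 671.2 kN; 0.6 F_y A_gv = 745.5 kN → shear rupture governs the shear term.
R_n = 671.2 + 1.0 × 470 × 546 / 1000 = 927.8 kN.
Allowable strength R_n/Ω = 927.8 / 2 = 464 kN.

464 kN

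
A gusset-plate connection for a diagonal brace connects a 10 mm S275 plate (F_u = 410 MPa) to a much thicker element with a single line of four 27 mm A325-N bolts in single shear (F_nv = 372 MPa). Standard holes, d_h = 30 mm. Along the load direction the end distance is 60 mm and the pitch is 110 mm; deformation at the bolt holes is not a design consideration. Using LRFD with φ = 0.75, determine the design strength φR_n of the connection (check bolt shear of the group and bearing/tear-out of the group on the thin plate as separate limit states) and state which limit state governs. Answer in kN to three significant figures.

Bolt shear: A_b = π·27²/4 = 572.6 mm²; R_n = 372 × 572.6 × 4 × 1 / 1000 = 852 kN → 0.75 × 852 = 639 kN.
Bearing (1.5 l_c t F_u ≤ 3.0 d t F_u): upper limit = 3.0·27·10·410 / 1000 = 332.1 kN.
  Edge l_c = 60 − 30/2 = 45 → r_n = 276.8 kN; interior l_c = 110 − 30 = 80 → r_n = 332.1 kN.
  R_n,bearing = 1·276.8 + 3·332.1 = 1273 kN → 0.75 × 1273 = 955 kN.
Bolt shear governs: 639 kN.

639 kN (bolt shear governs)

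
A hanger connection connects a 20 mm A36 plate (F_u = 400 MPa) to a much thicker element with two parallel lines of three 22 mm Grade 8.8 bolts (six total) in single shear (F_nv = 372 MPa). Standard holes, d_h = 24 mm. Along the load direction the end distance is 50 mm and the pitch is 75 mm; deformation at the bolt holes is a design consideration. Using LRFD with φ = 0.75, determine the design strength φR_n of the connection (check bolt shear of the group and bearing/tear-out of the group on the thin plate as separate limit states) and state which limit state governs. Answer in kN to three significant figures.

Bolt shear: A_b = π·22²/4 = 380.1 mm²; R_n = 372 × 380.1 × 6 × 1 / 1000 = 848.5 kN → 0.75 × 848.5 = 636 kN.
Bearing (1.2 l_c t F_u ≤ 2.4 d t F_u): upper limit = 2.4·22·20·400 / 1000 = 422.4 kN.
  Edge l_c = 50 − 24/2 = 38 → r_n = 364.8 kN; interior l_c = 75 − 24 = 51 → r_n = 422.4 kN.
  R_n,bearing = 2·364.8 + 4·422.4 = 2419 kN → 0.75 × 2419 = 1810 kN.
Bolt shear governs: 636 kN.

636 kN (bolt shear governs)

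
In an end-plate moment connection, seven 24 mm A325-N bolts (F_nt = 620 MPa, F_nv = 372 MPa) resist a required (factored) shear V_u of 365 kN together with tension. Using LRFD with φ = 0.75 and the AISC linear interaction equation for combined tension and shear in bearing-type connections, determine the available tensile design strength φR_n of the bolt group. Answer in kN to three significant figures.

A_b = π·24²/4 = 452.4 mm²; f_rv = 365 × 1000 / (7 × 452.4) = 115.3 MPa.
F'_nt = 1.3 F_nt − (F_nt / φF_nv) f_rv = 1.3·620 − (620/(0.75·372))·115.3 = 549.9 MPa, capped at F_nt → F'_nt = 549.9 MPa.
R_n = F'_nt · A_b · n = 549.9 × 452.4 × 7 / 1000 = 1741 kN.
Design strength φR_n = 0.75 × 1741 = 1310 kN.

1310 kN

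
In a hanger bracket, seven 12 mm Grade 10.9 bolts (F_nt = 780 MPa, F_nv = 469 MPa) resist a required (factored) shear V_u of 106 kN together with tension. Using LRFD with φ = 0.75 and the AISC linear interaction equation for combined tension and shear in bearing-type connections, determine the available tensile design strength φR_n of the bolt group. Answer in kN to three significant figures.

426 kN

A_b = π·12²/4 = 113.1 mm²; f_rv = 106 × 1000 / (7 × 113.1) = 133.9 MPa.
F'_nt = 1.3 F_nt − (F_nt / φF_nv) f_rv = 1.3·780 − (780/(0.75·469))·133.9 = 717.1 MPa, capped at F_nt → F'_nt = 717.1 MPa.
R_n = F'_nt · A_b · n = 717.1 × 113.1 × 7 / 1000 = 567.7 kN.
Design strength φR_n = 0.75 × 567.7 = 426 kN.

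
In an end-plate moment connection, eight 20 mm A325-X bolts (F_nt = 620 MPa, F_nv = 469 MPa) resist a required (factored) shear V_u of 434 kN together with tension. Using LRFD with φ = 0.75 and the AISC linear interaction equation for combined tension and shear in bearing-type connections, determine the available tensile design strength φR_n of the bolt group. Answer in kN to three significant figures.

946 kN

A_b = π·20²/4 = 314.2 mm²; f_rv = 434 × 1000 / (8 × 314.2) = 172.7 MPa.
F'_nt = 1.3 F_nt − (F_nt / φF_nv) f_rv = 1.3·620 − (620/(0.75·469))·172.7 = 501.6 MPa, capped at F_nt → F'_nt = 501.6 MPa.
R_n = F'_nt · A_b · n = 501.6 × 314.2 × 8 / 1000 = 1261 kN.
Design strength φR_n = 0.75 × 1261 = 946 kN.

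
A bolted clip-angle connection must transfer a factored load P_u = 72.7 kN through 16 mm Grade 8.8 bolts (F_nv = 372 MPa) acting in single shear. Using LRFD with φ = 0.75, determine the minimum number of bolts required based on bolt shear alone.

2 bolts

A_b = π·16²/4 = 201.1 mm².
Per-bolt design strength φR_n = 0.75 × 372 × 201.1 × 1 / 1000 = 56.1 kN.
n ≥ 72.7 / 56.1 = 1.296 → use 2 bolts.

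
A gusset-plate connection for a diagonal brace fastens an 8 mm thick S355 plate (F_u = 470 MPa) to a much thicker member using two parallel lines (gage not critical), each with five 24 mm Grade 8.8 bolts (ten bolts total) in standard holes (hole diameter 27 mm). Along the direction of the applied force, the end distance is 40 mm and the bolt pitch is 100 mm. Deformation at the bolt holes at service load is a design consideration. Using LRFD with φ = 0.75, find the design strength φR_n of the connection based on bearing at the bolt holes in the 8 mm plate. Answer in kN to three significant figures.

1480 kN

Per bolt r_n = 1.2 l_c t F_u ≤ 2.4 d t F_u; upper limit = 2.4 × 24 × 8 × 470 / 1000 = 216.6 kN.
Edge bolt: l_c = 40 − 27/2 = 26.5 mm → 1.2 × 26.5 × 8 × 470 / 1000 = 119.6 → r_n = 119.6 kN.
Interior bolts: l_c = 100 − 27 = 73 mm → 1.2 × 73 × 8 × 470 / 1000 = 329.4 → r_n = 216.6 kN.
R_n = 2 × 119.6 + 8 × 216.6 = 1972 kN.
Design strength φR_n = 0.75 × 1972 = 1480 kN.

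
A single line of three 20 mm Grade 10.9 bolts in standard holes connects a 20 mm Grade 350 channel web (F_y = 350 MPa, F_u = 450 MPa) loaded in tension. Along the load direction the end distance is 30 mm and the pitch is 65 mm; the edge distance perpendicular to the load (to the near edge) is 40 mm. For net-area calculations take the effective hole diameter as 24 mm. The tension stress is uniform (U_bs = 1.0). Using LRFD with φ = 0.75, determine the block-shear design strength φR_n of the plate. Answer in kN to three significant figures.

Shear plane L_v = 30 + 2·65 = 160 mm; A_gv = 160 × 20 = 3200 mm².
A_nv = (160 − 2.5·24) × 20 = 2000 mm².
A_nt = (40 − 0.5·24) × 20 = 560 mm².
0.6 F_u A_nv = 540 kN; 0.6 F_y A_gv = 672 kN → shear rupture governs the shear term.
R_n = 540 + 1.0 × 450 × 560 / 1000 = 792 kN.
Design strength φR_n = 0.75 × 792 = 594 kN.

594 kN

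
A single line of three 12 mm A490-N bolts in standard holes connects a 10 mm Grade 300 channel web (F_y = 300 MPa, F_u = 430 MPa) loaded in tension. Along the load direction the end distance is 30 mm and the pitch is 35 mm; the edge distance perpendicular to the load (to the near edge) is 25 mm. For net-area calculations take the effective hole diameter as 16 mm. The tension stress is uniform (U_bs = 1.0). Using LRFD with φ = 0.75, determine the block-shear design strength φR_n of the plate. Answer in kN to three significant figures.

Shear plane L_v = 30 + 2·35 = 100 mm; A_gv = 100 × 10 = 1000 mm².
A_nv = (100 − 2.5·16) × 10 = 600 mm².
A_nt = (25 − 0.5·16) × 10 = 170 mm².
0.6 F_u A_nv = 154.8 kN; 0.6 F_y A_gv = 180 kN → shear rupture governs the shear term.
R_n = 154.8 + 1.0 × 430 × 170 / 1000 = 227.9 kN.
Design strength φR_n = 0.75 × 227.9 = 171 kN.

171 kN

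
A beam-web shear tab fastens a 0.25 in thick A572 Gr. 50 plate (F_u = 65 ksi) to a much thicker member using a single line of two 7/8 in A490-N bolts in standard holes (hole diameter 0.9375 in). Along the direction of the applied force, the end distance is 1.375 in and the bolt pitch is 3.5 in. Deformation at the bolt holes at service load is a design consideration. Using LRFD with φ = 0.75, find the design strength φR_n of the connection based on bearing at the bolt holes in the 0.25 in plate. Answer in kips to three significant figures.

38.8 kips

Per bolt r_n = 1.2 l_c t F_u ≤ 2.4 d t F_u; upper limit = 2.4 × 0.875 × 0.25 × 65 = 34.12 kips.
Edge bolt: l_c = 1.375 − 0.9375/2 = 0.9062 in → 1.2 × 0.9062 × 0.25 × 65 = 17.67 → r_n = 17.67 kips.
Interior bolts: l_c = 3.5 − 0.9375 = 2.562 in → 1.2 × 2.562 × 0.25 × 65 = 49.97 → r_n = 34.12 kips.
R_n = 1 × 17.67 + 1 × 34.12 = 51.8 kips.
Design strength φR_n = 0.75 × 51.8 = 38.8 kips.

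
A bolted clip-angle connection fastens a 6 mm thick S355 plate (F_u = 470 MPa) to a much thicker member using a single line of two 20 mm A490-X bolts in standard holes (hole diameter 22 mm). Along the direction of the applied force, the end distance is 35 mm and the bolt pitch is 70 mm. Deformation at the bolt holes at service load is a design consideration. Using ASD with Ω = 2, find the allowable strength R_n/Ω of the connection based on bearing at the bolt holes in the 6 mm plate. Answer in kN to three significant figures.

Per bolt r_n = 1.2 l_c t F_u ≤ 2.4 d t F_u; upper limit = 2.4 × 20 × 6 × 470 / 1000 = 135.4 kN.
Edge bolt: l_c = 35 − 22/2 = 24 mm → 1.2 × 24 × 6 × 470 / 1000 = 81.22 → r_n = 81.22 kN.
Interior bolts: l_c = 70 − 22 = 48 mm → 1.2 × 48 × 6 × 470 / 1000 = 162.4 → r_n = 135.4 kN.
R_n = 1 × 81.22 + 1 × 135.4 = 216.6 kN.
Allowable strength R_n/Ω = 216.6 / 2 = 108 kN.

108 kN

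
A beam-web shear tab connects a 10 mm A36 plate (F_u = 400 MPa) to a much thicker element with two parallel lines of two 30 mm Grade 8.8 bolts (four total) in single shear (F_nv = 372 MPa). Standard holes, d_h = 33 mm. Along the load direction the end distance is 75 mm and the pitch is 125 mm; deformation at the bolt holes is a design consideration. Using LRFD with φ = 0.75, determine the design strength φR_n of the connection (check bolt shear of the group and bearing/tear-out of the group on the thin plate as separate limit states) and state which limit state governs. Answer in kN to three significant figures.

789 kN (bolt shear governs)

Bolt shear: A_b = π·30²/4 = 706.9 mm²; R_n = 372 × 706.9 × 4 × 1 / 1000 = 1052 kN → 0.75 × 1052 = 789 kN.
Bearing (1.2 l_c t F_u ≤ 2.4 d t F_u): upper limit = 2.4·30·10·400 / 1000 = 288 kN.
  Edge l_c = 75 − 33/2 = 58.5 → r_n = 280.8 kN; interior l_c = 125 − 33 = 92 → r_n = 288 kN.
  R_n,bearing = 2·280.8 + 2·288 = 1138 kN → 0.75 × 1138 = 853 kN.
Bolt shear governs: 789 kN.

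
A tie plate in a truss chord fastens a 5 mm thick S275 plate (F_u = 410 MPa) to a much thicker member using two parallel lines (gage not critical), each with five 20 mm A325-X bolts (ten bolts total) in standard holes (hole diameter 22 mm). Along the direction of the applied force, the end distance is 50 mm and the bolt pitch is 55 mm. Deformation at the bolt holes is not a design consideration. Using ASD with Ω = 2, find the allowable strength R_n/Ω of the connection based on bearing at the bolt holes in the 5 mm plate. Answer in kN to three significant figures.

526 kN

Per bolt r_n = 1.5 l_c t F_u ≤ 3.0 d t F_u; upper limit = 3.0 × 20 × 5 × 410 / 1000 = 123 kN.
Edge bolt: l_c = 50 − 22/2 = 39 mm → 1.5 × 39 × 5 × 410 / 1000 = 119.9 → r_n = 119.9 kN.
Interior bolts: l_c = 55 − 22 = 33 mm → 1.5 × 33 × 5 × 410 / 1000 = 101.5 → r_n = 101.5 kN.
R_n = 2 × 119.9 + 8 × 101.5 = 1052 kN.
Allowable strength R_n/Ω = 1052 / 2 = 526 kN.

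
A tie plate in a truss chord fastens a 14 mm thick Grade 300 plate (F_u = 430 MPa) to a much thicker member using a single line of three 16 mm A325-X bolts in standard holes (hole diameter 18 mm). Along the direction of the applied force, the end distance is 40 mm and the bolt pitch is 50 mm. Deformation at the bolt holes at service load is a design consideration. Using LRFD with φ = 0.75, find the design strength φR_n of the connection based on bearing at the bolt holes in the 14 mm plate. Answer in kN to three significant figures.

515 kN

Per bolt r_n = 1.2 l_c t F_u ≤ 2.4 d t F_u; upper limit = 2.4 × 16 × 14 × 430 / 1000 = 231.2 kN.
Edge bolt: l_c = 40 − 18/2 = 31 mm → 1.2 × 31 × 14 × 430 / 1000 = 223.9 → r_n = 223.9 kN.
Interior bolts: l_c = 50 − 18 = 32 mm → 1.2 × 32 × 14 × 430 / 1000 = 231.2 → r_n = 231.2 kN.
R_n = 1 × 223.9 + 2 × 231.2 = 686.3 kN.
Design strength φR_n = 0.75 × 686.3 = 515 kN.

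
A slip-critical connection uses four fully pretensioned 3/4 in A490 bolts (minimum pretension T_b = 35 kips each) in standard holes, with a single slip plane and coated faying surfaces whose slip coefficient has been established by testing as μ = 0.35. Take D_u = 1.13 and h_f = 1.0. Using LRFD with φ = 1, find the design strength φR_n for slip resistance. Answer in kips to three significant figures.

R_n = μ · D_u · h_f · T_b · n_s · n_b = 0.35 × 1.13 × 1.0 × 35 × 1 × 4 = 55.37 kips.
Design strength φR_n = 1 × 55.37 = 55.4 kips.

55.4 kips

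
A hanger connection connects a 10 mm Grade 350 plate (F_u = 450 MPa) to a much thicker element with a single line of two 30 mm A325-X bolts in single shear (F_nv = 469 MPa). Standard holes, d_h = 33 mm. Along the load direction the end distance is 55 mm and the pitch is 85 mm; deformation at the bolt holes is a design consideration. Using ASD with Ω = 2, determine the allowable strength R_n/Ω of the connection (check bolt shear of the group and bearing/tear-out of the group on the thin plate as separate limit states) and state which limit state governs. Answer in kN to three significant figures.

244 kN (bearing governs)

Bolt shear: A_b = π·30²/4 = 706.9 mm²; R_n = 469 × 706.9 × 2 × 1 / 1000 = 663 kN → 663 / 2 = 332 kN.
Bearing (1.2 l_c t F_u ≤ 2.4 d t F_u): upper limit = 2.4·30·10·450 / 1000 = 324 kN.
  Edge l_c = 55 − 33/2 = 38.5 → r_n = 207.9 kN; interior l_c = 85 − 33 = 52 → r_n = 280.8 kN.
  R_n,bearing = 1·207.9 + 1·280.8 = 488.7 kN → 488.7 / 2 = 244 kN.
Bearing governs: 244 kN.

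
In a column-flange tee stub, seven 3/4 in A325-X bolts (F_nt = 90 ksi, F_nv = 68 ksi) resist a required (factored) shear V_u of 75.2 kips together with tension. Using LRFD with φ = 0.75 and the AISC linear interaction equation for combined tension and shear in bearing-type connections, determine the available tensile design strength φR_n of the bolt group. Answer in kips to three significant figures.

172 kips

A_b = π·0.75²/4 = 0.4418 in²; f_rv = 75.2 / (7 × 0.4418) = 24.32 ksi.
F'_nt = 1.3 F_nt − (F_nt / φF_nv) f_rv = 1.3·90 − (90/(0.75·68))·24.32 = 74.09 ksi, capped at F_nt → F'_nt = 74.09 ksi.
R_n = F'_nt · A_b · n = 74.09 × 0.4418 × 7 = 229.1 kips.
Design strength φR_n = 0.75 × 229.1 = 172 kips.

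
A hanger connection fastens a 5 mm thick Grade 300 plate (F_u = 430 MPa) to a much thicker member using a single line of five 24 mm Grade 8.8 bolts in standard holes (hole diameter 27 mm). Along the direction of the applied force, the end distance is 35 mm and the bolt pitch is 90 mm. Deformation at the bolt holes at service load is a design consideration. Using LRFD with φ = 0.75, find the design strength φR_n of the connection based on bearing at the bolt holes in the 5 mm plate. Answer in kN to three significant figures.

413 kN

Per bolt r_n = 1.2 l_c t F_u ≤ 2.4 d t F_u; upper limit = 2.4 × 24 × 5 × 430 / 1000 = 123.8 kN.
Edge bolt: l_c = 35 − 27/2 = 21.5 mm → 1.2 × 21.5 × 5 × 430 / 1000 = 55.47 → r_n = 55.47 kN.
Interior bolts: l_c = 90 − 27 = 63 mm → 1.2 × 63 × 5 × 430 / 1000 = 162.5 → r_n = 123.8 kN.
R_n = 1 × 55.47 + 4 × 123.8 = 550.8 kN.
Design strength φR_n = 0.75 × 550.8 = 413 kN.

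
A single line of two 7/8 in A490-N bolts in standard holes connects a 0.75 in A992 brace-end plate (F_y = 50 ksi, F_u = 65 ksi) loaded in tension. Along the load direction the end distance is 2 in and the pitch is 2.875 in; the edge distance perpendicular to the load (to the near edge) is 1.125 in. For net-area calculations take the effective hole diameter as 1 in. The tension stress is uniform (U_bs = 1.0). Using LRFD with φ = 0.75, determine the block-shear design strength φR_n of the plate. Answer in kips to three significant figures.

96.9 kips

Shear plane L_v = 2 + 1·2.875 = 4.875 in; A_gv = 4.875 × 0.75 = 3.656 in².
A_nv = (4.875 − 1.5·1) × 0.75 = 2.531 in².
A_nt = (1.125 − 0.5·1) × 0.75 = 0.4688 in².
0.6 F_u A_nv = 98.72 kips; 0.6 F_y A_gv = 109.7 kips → shear rupture governs the shear term.
R_n = 98.72 + 1.0 × 65 × 0.4688 = 129.2 kips.
Design strength φR_n = 0.75 × 129.2 = 96.9 kips.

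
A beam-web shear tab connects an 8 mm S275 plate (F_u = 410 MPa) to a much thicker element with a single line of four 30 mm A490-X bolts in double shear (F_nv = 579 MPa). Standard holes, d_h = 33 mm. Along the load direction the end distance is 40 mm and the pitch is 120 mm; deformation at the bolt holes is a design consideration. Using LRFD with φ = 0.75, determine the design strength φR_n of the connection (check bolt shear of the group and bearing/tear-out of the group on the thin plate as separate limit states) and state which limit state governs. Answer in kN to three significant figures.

Bolt shear: A_b = π·30²/4 = 706.9 mm²; R_n = 579 × 706.9 × 4 × 2 / 1000 = 3274 kN → 0.75 × 3274 = 2460 kN.
Bearing (1.2 l_c t F_u ≤ 2.4 d t F_u): upper limit = 2.4·30·8·410 / 1000 = 236.2 kN.
  Edge l_c = 40 − 33/2 = 23.5 → r_n = 92.5 kN; interior l_c = 120 − 33 = 87 → r_n = 236.2 kN.
  R_n,bearing = 1·92.5 + 3·236.2 = 801 kN → 0.75 × 801 = 601 kN.
Bearing governs: 601 kN.

601 kN (bearing governs)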